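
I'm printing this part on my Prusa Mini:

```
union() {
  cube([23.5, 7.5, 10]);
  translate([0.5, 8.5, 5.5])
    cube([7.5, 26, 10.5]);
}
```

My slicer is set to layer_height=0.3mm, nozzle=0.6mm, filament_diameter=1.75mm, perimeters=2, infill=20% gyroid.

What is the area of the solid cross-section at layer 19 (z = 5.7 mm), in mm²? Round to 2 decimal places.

At z = 5.7 mm: the cube (footprint 23.5×7.5) is included at this height (area 176.25 mm²); the 7.5×26 cube at (0.5, 8.5) contributes its full rectangle (area 195.00 mm²); Taking the union: the 2 present regions are separate (no shared area or edge), so areas and boundary lengths simply add and each stays a separate island — area = 371.25 mm². Overall, the cross-section has 2 separate islands. Net area = 371.25 mm².

371.25 mm²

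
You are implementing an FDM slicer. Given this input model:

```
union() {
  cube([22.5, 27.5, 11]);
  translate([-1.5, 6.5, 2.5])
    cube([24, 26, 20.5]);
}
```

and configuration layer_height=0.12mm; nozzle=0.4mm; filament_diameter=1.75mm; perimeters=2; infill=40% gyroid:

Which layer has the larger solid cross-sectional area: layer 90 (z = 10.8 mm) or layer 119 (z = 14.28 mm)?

Layer 90 (z = 10.8): the cube is present — its section is the full 22.5×27.5 rectangle (area 618.75 mm²); the cube at (-1.5, 6.5) is present — its section is the full 24×26 rectangle (area 624.00 mm²); Combining (union): the regions partially overlap — summed areas 1242.75 mm² minus the doubly-counted overlap 472.50 mm² gives 770.25 mm² — area = 770.25 mm². So its area = 770.25 mm². Layer 119 (z = 14.28): the cube is absent (z outside [0, 11]); the 24×26 cube at (-1.5, 6.5) contributes its full rectangle (area 624.00 mm²); Taking the union: only the 24×26 cube at (-1.5, 6.5) is present, so the union is just that shape — area = 624.00 mm². So its area = 624.00 mm². Layer 90 is larger (770.25 vs 624.00 mm²).

layer 90 (z = 10.8 mm)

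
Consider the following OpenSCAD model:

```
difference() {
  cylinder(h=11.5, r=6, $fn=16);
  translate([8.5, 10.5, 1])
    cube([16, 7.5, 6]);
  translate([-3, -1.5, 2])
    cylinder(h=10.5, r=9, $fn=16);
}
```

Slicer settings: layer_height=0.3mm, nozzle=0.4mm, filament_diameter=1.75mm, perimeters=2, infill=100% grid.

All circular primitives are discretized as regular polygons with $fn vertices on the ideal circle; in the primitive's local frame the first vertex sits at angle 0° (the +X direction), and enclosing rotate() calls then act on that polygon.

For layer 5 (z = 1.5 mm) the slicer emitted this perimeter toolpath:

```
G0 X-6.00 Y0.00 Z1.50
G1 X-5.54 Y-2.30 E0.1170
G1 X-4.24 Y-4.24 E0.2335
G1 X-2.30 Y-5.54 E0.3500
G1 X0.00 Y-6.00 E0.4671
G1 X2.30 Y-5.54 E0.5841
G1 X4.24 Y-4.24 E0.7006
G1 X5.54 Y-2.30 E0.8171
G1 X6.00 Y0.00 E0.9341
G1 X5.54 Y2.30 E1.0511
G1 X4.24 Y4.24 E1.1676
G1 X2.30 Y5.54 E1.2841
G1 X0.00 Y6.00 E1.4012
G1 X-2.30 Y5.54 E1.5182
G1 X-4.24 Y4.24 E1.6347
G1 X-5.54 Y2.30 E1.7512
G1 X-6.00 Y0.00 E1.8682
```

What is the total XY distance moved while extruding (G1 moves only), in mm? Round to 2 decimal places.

Sum the Euclidean lengths of each G1 segment: total = 37.45 mm.

37.45 mm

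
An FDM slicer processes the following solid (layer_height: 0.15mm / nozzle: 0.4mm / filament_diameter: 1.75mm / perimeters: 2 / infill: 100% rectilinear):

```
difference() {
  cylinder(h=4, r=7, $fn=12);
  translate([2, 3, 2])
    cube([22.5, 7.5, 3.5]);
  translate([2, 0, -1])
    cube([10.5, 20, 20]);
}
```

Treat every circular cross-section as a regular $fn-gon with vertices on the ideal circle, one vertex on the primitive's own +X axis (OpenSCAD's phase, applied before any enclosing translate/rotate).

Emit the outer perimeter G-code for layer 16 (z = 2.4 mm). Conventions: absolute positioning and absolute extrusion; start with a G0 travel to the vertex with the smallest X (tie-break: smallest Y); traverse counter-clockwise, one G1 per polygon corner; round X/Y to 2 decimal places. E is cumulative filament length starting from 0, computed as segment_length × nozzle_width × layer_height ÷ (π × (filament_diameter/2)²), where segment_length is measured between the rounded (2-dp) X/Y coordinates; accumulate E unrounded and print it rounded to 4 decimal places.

At z = 2.4 mm: the cylinder: section is a regular 12-gon, circumradius r=7; the 22.5×7.5 cube at (2, 3) contributes its full rectangle; the cube at (2, 0) (footprint 10.5×20) is included at this height; Subtracting the remaining from the first: starting from the r=7 cylinder, the 22.5×7.5 cube at (2, 3) partially overlaps it — only the 9.49 mm² overlap (of its 168.75 mm²) is removed, clipping the outline; the 10.5×20 cube at (2, 0) partially overlaps it — only the 13.79 mm² overlap (of its 210.00 mm²) is removed, clipping the outline — 1 connected region. The outline is a single polygon with 12 vertices. Extrusion per mm of travel: 0.4 × 0.15 / (π × 0.875²) = 0.024945. Accumulating E over each segment gives final E = 1.1509.

G0 X-7.00 Y0.00 Z2.40
G1 X-6.06 Y-3.50 E0.0904
G1 X-3.50 Y-6.06 E0.1807
G1 X0.00 Y-7.00 E0.2711
G1 X3.50 Y-6.06 E0.3615
G1 X6.06 Y-3.50 E0.4518
G1 X7.00 Y0.00 E0.5422
G1 X2.00 Y0.00 E0.6670
G1 X2.00 Y6.46 E0.8281
G1 X0.00 Y7.00 E0.8798
G1 X-3.50 Y6.06 E0.9702
G1 X-6.06 Y3.50 E1.0605
G1 X-7.00 Y0.00 E1.1509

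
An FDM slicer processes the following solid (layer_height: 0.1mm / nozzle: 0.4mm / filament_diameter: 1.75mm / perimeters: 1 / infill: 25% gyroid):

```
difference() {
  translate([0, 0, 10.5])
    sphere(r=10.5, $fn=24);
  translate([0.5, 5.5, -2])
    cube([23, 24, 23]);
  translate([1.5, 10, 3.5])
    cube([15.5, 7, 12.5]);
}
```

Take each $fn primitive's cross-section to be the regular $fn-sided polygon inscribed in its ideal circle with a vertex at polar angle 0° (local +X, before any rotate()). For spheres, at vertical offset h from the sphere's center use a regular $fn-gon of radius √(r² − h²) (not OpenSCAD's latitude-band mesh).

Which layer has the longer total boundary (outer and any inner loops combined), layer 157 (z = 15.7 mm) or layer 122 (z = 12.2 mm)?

Layer 157 (z = 15.7): the r=10.5 sphere slices to a regular 24-gon of circumradius 9.122 (√(r²−h²) with h=5.2 from center) (perimeter = 2·24·9.122·sin(180°/24) = 57.15 mm); the cube at (0.5, 5.5) is present — its section is the full 23×24 rectangle (perimeter 94.00 mm); the 15.5×7 cube at (1.5, 10) contributes its full rectangle (perimeter 45.00 mm); Taking the first minus the rest: starting from the r=10.5 sphere, the 23×24 cube at (0.5, 5.5) partially overlaps it — only the 16.18 mm² overlap (of its 552.00 mm²) is removed, clipping the outline; the 15.5×7 cube at (1.5, 10) misses the remaining region (no effect) — boundary = 59.55 mm. So its perimeter = 59.55 mm. Layer 122 (z = 12.2): the r=10.5 sphere contributes a regular 24-gon of circumradius √(10.5²−1.7²) = 10.361 (perimeter = 2·24·10.361·sin(180°/24) = 64.92 mm); the cube at (0.5, 5.5) (footprint 23×24) is included at this height (perimeter 94.00 mm); the cube at (1.5, 10) is present — its section is the full 15.5×7 rectangle (perimeter 45.00 mm); After the difference (first − rest): starting from the r=10.5 sphere, the 23×24 cube at (0.5, 5.5) partially overlaps it — only the 27.09 mm² overlap (of its 552.00 mm²) is removed, clipping the outline; the 15.5×7 cube at (1.5, 10) misses the remaining region (no effect) — boundary = 68.03 mm. So its perimeter = 68.03 mm. Layer 122 is larger (68.03 vs 59.55 mm).

layer 122 (z = 12.2 mm)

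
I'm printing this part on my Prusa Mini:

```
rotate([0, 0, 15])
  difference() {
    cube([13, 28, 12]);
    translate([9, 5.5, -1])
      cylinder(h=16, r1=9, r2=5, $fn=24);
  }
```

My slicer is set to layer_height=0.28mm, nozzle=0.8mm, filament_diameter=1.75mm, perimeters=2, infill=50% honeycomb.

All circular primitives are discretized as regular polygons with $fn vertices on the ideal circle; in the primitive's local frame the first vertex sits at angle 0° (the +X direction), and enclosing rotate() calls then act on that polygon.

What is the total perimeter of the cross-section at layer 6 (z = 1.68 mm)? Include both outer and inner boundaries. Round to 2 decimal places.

At z = 1.68 mm: the cube (footprint 13×28) is included at this height (perimeter 82.00 mm); the cone at (9, 5.5) contributes a regular 24-gon of circumradius 8.330 (interpolated between r1=9 and r2=5 at t=0.167) (perimeter = 2·24·8.330·sin(180°/24) = 52.19 mm); Taking the first minus the rest: starting from the 13×28 cube, the cone at (9, 5.5) partially overlaps it — only the 149.59 mm² overlap (of its 215.51 mm²) is removed, clipping the outline — boundary = 82.28 mm; (whole slice rotated 15° about Z — lengths, areas and connectivity unchanged). Overall, the cross-section is a single solid region. Total boundary length (outer) = 82.28 mm.

82.28 mm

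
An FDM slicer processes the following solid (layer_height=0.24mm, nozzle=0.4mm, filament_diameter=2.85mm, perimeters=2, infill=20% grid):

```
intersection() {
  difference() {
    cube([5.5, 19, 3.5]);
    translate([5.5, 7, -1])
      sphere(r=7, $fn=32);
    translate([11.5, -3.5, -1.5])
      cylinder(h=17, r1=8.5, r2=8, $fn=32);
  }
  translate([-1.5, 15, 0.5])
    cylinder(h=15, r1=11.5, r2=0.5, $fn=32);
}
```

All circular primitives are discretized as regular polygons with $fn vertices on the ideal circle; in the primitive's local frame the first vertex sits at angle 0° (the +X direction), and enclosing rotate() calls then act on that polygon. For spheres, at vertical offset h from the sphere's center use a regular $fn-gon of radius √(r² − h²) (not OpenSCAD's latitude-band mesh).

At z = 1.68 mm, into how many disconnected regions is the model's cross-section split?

At z = 1.68 mm: the cube (footprint 5.5×19) is included at this height; the r=7 sphere at (5.5, 7) contributes a regular 32-gon of circumradius √(7²−2.68²) = 6.467; the cone at (11.5, -3.5) (r1=8.5→r2=8) has section circumradius 8.406 here — a regular 32-gon; Taking the first minus the rest: starting from the 5.5×19 cube, the r=7 sphere at (5.5, 7) partially overlaps it — only the 60.96 mm² overlap (of its 130.53 mm²) is removed, clipping the outline; the cone at (11.5, -3.5) partially overlaps it — only the 0.87 mm² overlap (of its 220.59 mm²) is removed, clipping the outline — 2 connected regions; the cone at (-1.5, 15): at t=0.079 of its height the radius interpolates to r₁+(r₂−r₁)t = 10.635, giving a regular 32-gon of that circumradius; After intersecting: the cone at (-1.5, 15) partially overlaps the result so far; clipping to the common part keeps 35.52 mm² — 1 connected region. The result has 1 disconnected region.

1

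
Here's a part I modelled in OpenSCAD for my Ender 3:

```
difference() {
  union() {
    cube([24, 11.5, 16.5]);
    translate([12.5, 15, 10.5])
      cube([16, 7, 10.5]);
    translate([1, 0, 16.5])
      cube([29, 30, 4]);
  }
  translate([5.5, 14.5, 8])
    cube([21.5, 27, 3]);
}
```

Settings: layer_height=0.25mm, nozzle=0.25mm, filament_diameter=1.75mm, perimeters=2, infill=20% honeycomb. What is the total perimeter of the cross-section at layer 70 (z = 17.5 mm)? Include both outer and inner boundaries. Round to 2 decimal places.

118.00 mm

At z = 17.5 mm: the cube is absent (z outside [0, 16.5]); the cube at (12.5, 15) is present — its section is the full 16×7 rectangle (perimeter 46.00 mm); the 29×30 cube at (1, 0) contributes its full rectangle (perimeter 118.00 mm); Combining (union): the 16×7 cube at (12.5, 15) lies entirely inside the 29×30 cube at (1, 0), so the union is just the 29×30 cube at (1, 0) — boundary = 118.00 mm; the cube at (5.5, 14.5) is not intersected at this z (z outside [8, 11]); Subtracting the remaining from the first: none of the subtracted shapes is present at this height, so that combined region is unchanged — boundary = 118.00 mm. Overall, the cross-section is a single solid region. Total boundary length (outer) = 118.00 mm.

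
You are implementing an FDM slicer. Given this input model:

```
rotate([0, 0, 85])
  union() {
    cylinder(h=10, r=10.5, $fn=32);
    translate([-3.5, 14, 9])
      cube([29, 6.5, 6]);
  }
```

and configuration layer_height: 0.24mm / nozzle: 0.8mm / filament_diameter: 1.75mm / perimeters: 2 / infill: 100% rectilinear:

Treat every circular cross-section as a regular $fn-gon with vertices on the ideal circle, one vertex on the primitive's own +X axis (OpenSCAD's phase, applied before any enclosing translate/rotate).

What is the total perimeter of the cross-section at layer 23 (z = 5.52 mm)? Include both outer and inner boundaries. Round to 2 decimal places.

At z = 5.52 mm: the r=10.5 cylinder gives a regular 32-gon of circumradius 10.5 (constant along its height) (perimeter = 2·32·10.500·sin(180°/32) = 65.87 mm); the cube at (-3.5, 14) is absent (z outside [9, 15]); Merging all regions: only the r=10.5 cylinder is present, so the union is just that shape — boundary = 65.87 mm; (rotated 85° about Z; rotation is an isometry so areas/perimeters/island counts are preserved). Overall, the cross-section is a single solid region. Total boundary length (outer) = 65.87 mm.

65.87 mm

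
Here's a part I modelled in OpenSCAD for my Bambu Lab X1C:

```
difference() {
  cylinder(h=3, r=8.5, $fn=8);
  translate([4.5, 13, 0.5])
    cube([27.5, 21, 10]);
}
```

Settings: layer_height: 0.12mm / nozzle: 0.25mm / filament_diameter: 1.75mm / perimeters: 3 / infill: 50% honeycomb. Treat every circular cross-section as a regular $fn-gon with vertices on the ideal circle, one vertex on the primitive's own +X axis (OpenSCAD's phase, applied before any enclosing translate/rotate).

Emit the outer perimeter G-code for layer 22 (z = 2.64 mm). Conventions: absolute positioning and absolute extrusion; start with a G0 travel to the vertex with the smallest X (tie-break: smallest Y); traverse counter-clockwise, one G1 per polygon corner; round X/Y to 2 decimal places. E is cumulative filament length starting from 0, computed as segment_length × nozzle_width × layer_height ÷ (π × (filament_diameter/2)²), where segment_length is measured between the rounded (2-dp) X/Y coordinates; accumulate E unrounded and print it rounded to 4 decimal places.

At z = 2.64 mm: the r=8.5 cylinder contributes a regular 8-gon of circumradius 8.5; the cube at (4.5, 13) is present — its section is the full 27.5×21 rectangle; After the difference (first − rest): starting from the r=8.5 cylinder, the 27.5×21 cube at (4.5, 13) misses the remaining region (no effect) — 1 connected region. The outline is a single polygon with 8 vertices. Extrusion per mm of travel: 0.25 × 0.12 / (π × 0.875²) = 0.012473. Accumulating E over each segment gives final E = 0.6491.

G0 X-8.50 Y0.00 Z2.64
G1 X-6.01 Y-6.01 E0.0811
G1 X0.00 Y-8.50 E0.1623
G1 X6.01 Y-6.01 E0.2434
G1 X8.50 Y0.00 E0.3246
G1 X6.01 Y6.01 E0.4057
G1 X0.00 Y8.50 E0.4868
G1 X-6.01 Y6.01 E0.5680
G1 X-8.50 Y0.00 E0.6491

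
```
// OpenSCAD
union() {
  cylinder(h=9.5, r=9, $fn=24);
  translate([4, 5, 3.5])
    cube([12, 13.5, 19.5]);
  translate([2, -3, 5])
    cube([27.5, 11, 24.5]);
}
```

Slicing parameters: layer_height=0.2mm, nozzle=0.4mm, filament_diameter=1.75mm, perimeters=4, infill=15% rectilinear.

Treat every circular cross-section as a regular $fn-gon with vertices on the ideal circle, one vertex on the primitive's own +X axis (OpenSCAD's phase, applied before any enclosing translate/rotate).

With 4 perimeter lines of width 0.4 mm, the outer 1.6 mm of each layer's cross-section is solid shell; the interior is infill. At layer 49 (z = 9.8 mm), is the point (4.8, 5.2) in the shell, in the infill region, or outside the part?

At z = 9.8 mm: the cylinder is absent (z outside [0, 9.5]); the 12×13.5 cube at (4, 5) contributes its full rectangle; the cube at (2, -3) is present — its section is the full 27.5×11 rectangle; Combining (union): the regions partially overlap (shared area 36.00 mm²), so overlapping operands fuse into one piece — 1 connected region. Overall, the cross-section is a single solid region. The nearest boundary edge runs (2.00, -3.00)→(2.00, 8.00); distance from the point to it = 2.80 mm. The point is inside the cross-section and 2.80 mm from the nearest boundary — more than the 1.6 mm shell width (4 × 0.4), so it's in the infill interior.

infill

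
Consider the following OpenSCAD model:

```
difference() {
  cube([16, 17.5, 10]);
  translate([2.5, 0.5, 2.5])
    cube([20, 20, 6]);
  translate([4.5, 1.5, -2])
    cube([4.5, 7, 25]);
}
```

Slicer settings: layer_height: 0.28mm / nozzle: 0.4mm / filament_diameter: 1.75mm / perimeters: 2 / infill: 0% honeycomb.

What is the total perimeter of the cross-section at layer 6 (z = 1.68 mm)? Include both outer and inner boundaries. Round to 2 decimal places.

At z = 1.68 mm: the cube is present — its section is the full 16×17.5 rectangle (perimeter 67.00 mm); the cube at (2.5, 0.5) is absent (z outside [2.5, 8.5]); the cube at (4.5, 1.5) is present — its section is the full 4.5×7 rectangle (perimeter 23.00 mm); Taking the first minus the rest: starting from the 16×17.5 cube, the 4.5×7 cube at (4.5, 1.5) lies wholly inside it (removes its full 31.50 mm² and its 23.00 mm outline becomes a hole wall) — boundary (outer + 1 inner loop) = 90.00 mm. Overall, the cross-section is one region with 1 hole. Total boundary length (outer + inner) = 90.00 mm.

90.00 mm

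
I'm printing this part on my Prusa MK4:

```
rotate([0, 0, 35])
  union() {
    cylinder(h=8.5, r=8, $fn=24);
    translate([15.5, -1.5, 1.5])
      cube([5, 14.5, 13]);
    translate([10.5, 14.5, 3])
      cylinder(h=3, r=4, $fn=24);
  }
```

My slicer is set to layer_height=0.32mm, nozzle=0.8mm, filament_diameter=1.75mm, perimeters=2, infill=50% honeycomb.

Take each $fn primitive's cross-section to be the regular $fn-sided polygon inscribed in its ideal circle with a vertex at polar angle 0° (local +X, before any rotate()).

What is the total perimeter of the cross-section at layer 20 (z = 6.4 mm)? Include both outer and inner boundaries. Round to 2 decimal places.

89.12 mm

At z = 6.4 mm: the cylinder: section is a regular 24-gon, circumradius r=8 (perimeter = 2·24·8.000·sin(180°/24) = 50.12 mm); the cube at (15.5, -1.5) is present — its section is the full 5×14.5 rectangle (perimeter 39.00 mm); the cylinder at (10.5, 14.5) is not intersected at this z (z outside [3, 6]); Taking the union: the 2 present regions are separate (no shared area or edge), so areas and boundary lengths simply add and each stays a separate island — boundary = 89.12 mm; (whole slice rotated 35° about Z — lengths, areas and connectivity unchanged). Overall, the cross-section has 2 separate islands. Total boundary length (outer) = 89.12 mm.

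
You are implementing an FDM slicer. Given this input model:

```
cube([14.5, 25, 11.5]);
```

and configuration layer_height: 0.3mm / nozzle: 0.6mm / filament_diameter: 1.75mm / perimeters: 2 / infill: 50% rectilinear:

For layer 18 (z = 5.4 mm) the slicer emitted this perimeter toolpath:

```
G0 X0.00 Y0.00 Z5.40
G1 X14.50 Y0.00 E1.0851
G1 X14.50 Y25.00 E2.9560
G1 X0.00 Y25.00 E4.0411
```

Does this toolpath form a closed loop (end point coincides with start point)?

Start point (G0): (0.00, 0.00). End point (last G1): the path does not return to the start — open.

no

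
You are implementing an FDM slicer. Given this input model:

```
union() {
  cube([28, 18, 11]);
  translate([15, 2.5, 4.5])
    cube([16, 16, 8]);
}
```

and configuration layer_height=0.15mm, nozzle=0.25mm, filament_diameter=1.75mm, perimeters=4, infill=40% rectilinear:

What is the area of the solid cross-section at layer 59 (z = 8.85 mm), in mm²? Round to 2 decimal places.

558.50 mm²

At z = 8.85 mm: the 28×18 cube contributes its full rectangle (area 504.00 mm²); the cube at (15, 2.5) is present — its section is the full 16×16 rectangle (area 256.00 mm²); Taking the union: the regions partially overlap — summed areas 760.00 mm² minus the doubly-counted overlap 201.50 mm² gives 558.50 mm² — area = 558.50 mm². Overall, the cross-section is a single solid region. Net area = 558.50 mm².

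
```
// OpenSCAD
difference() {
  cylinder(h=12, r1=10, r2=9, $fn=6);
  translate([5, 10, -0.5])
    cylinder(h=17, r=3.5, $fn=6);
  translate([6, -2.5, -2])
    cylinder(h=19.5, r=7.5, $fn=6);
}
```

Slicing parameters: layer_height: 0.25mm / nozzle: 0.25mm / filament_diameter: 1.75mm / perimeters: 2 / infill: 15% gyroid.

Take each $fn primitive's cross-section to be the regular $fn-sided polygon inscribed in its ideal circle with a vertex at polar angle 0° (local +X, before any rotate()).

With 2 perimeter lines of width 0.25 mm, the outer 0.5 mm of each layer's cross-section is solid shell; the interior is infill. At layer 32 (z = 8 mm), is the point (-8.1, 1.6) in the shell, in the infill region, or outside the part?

shell

At z = 8 mm: the cone (r1=10→r2=9) has section circumradius 9.333 here — a regular 6-gon; the r=3.5 cylinder at (5, 10) contributes a regular 6-gon of circumradius 3.5; the r=7.5 cylinder at (6, -2.5) contributes a regular 6-gon of circumradius 7.5; Taking the first minus the rest: starting from the cone, the r=3.5 cylinder at (5, 10) partially overlaps it — only the 2.29 mm² overlap (of its 31.83 mm²) is removed, clipping the outline; the r=7.5 cylinder at (6, -2.5) partially overlaps it — only the 86.20 mm² overlap (of its 146.14 mm²) is removed, clipping the outline — 1 connected region. Overall, the cross-section is a single solid region. The nearest boundary edge runs (-9.33, 0.00)→(-4.67, 8.08); distance from the point to it = 0.27 mm. The point is inside the cross-section, 0.27 mm from the nearest boundary — within the 0.5 mm shell band (2 × 0.25).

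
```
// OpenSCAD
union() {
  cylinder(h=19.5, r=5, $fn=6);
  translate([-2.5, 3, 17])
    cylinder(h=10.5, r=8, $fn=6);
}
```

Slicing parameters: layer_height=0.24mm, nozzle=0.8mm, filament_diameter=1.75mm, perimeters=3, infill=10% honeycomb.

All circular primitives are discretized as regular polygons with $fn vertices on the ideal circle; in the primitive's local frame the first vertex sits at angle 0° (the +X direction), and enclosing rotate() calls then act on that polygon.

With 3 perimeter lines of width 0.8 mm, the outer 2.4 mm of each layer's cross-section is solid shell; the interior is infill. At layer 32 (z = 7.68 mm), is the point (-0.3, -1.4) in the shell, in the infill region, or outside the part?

infill

At z = 7.68 mm: the cylinder: section is a regular 6-gon, circumradius r=5; the cylinder at (-2.5, 3) does not reach this height (z outside [17, 27.5]); Combining (union): only the r=5 cylinder is present, so the union is just that shape — 1 connected region. Overall, the cross-section is a single solid region. The nearest boundary edge runs (-2.50, -4.33)→(2.50, -4.33); distance from the point to it = 2.93 mm. The point is inside the cross-section and 2.93 mm from the nearest boundary — more than the 2.4 mm shell width (3 × 0.8), so it's in the infill interior.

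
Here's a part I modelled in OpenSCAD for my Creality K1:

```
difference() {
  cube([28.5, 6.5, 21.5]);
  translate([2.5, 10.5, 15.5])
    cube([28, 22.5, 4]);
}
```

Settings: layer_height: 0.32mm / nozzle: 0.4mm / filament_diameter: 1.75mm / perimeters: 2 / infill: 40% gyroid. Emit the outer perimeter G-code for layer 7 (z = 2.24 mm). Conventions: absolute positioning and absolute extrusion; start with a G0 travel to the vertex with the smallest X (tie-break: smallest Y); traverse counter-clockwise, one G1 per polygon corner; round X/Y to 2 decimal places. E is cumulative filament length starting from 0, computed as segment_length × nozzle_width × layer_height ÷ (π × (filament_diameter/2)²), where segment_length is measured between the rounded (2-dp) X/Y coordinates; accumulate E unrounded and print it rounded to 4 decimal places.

At z = 2.24 mm: the 28.5×6.5 cube contributes its full rectangle; the cube at (2.5, 10.5) is absent (z outside [15.5, 19.5]); Taking the first minus the rest: none of the subtracted shapes is present at this height, so the 28.5×6.5 cube is unchanged — 1 connected region. The outline is a single polygon with 4 vertices. Extrusion per mm of travel: 0.4 × 0.32 / (π × 0.875²) = 0.053216. Accumulating E over each segment gives final E = 3.7251.

G0 X0.00 Y0.00 Z2.24
G1 X28.50 Y0.00 E1.5167
G1 X28.50 Y6.50 E1.8626
G1 X0.00 Y6.50 E3.3792
G1 X0.00 Y0.00 E3.7251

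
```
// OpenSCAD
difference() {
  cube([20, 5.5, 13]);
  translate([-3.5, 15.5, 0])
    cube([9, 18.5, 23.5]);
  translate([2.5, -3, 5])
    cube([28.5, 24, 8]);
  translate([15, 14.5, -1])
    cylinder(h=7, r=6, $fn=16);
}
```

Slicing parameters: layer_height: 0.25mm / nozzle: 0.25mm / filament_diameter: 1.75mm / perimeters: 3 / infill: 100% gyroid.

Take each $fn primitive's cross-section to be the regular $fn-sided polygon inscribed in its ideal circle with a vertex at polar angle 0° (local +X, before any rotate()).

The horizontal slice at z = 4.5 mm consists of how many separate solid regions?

1

At z = 4.5 mm: the cube is present — its section is the full 20×5.5 rectangle; the 9×18.5 cube at (-3.5, 15.5) contributes its full rectangle; the cube at (2.5, -3) is not intersected at this z (z outside [5, 13]); the cylinder at (15, 14.5): section is a regular 16-gon, circumradius r=6; After the difference (first − rest): starting from the 20×5.5 cube, the 9×18.5 cube at (-3.5, 15.5) misses the remaining region (no effect); the r=6 cylinder at (15, 14.5) misses the remaining region (no effect) — 1 connected region. The result has 1 disconnected region.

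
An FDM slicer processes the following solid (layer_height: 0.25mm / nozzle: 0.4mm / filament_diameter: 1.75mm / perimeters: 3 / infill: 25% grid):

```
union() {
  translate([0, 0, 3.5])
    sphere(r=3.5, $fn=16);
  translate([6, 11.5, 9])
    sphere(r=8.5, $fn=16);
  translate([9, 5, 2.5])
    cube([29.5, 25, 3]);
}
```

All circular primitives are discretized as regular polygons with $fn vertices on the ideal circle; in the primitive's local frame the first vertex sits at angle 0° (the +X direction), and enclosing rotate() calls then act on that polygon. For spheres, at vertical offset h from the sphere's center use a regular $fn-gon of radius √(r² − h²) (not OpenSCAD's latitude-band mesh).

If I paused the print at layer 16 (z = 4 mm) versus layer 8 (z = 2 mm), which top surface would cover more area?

layer 16 (z = 4 mm)

Layer 16 (z = 4): the r=3.5 sphere contributes a regular 16-gon of circumradius √(3.5²−0.5²) = 3.464 (area = (16/2)·3.464²·sin(360°/16) = 36.74 mm²); the r=8.5 sphere at (6, 11.5) contributes a regular 16-gon of circumradius √(8.5²−5²) = 6.874 (area = (16/2)·6.874²·sin(360°/16) = 144.65 mm²); the 29.5×25 cube at (9, 5) contributes its full rectangle (area 737.50 mm²); Combining (union): the regions partially overlap — summed areas 918.89 mm² minus the doubly-counted overlap 32.94 mm² gives 885.95 mm² — area = 885.95 mm². So its area = 885.95 mm². Layer 8 (z = 2): the r=3.5 sphere contributes a regular 16-gon of circumradius √(3.5²−1.5²) = 3.162 (area = (16/2)·3.162²·sin(360°/16) = 30.61 mm²); the sphere at (6, 11.5): section is a regular 16-gon, circumradius = √(r²−h²) = √(8.5²−7²) = 4.822 (area = (16/2)·4.822²·sin(360°/16) = 71.18 mm²); the cube at (9, 5) does not reach this height (z outside [2.5, 5.5]); Combining (union): the 2 present regions are separate (no shared area or edge), so areas and boundary lengths simply add and each stays a separate island — area = 101.79 mm². So its area = 101.79 mm². Layer 16 is larger (885.95 vs 101.79 mm²).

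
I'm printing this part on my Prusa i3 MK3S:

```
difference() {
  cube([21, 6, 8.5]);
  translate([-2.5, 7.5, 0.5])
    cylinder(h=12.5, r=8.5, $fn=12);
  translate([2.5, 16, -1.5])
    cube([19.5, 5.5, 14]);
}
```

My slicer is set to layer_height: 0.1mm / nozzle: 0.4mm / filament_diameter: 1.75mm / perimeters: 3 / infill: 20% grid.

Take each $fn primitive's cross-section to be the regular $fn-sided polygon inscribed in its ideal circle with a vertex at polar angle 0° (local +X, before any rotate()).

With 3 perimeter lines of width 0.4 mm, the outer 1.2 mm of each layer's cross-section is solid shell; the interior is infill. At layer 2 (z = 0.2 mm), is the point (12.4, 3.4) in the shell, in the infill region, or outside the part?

At z = 0.2 mm: the cube (footprint 21×6) is included at this height; the cylinder at (-2.5, 7.5) does not reach this height (z outside [0.5, 13]); the cube at (2.5, 16) is present — its section is the full 19.5×5.5 rectangle; Subtracting the remaining from the first: starting from the 21×6 cube, the 19.5×5.5 cube at (2.5, 16) misses the remaining region (no effect) — 1 connected region. Overall, the cross-section is a single solid region. The nearest boundary edge runs (0.00, 6.00)→(21.00, 6.00); distance from the point to it = 2.60 mm. The point is inside the cross-section and 2.60 mm from the nearest boundary — more than the 1.2 mm shell width (3 × 0.4), so it's in the infill interior.

infill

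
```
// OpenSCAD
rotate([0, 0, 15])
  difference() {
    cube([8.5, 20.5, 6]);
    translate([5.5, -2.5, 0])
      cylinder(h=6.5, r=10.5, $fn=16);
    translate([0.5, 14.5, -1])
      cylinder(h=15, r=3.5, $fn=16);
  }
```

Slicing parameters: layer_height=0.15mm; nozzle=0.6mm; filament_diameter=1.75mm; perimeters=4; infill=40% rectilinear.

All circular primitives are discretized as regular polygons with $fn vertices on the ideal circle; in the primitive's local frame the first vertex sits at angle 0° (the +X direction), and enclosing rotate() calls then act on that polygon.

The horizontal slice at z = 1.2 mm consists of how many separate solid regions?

1

At z = 1.2 mm: the cube (footprint 8.5×20.5) is included at this height; the r=10.5 cylinder at (5.5, -2.5) gives a regular 16-gon of circumradius 10.5 (constant along its height); the cylinder at (0.5, 14.5): section is a regular 16-gon, circumradius r=3.5; Subtracting the remaining from the first: starting from the 8.5×20.5 cube, the r=10.5 cylinder at (5.5, -2.5) partially overlaps it — only the 63.58 mm² overlap (of its 337.53 mm²) is removed, clipping the outline; the r=3.5 cylinder at (0.5, 14.5) partially overlaps it — only the 22.20 mm² overlap (of its 37.50 mm²) is removed, clipping the outline — 1 connected region; (whole slice rotated 15° about Z — lengths, areas and connectivity unchanged). The result has 1 disconnected region.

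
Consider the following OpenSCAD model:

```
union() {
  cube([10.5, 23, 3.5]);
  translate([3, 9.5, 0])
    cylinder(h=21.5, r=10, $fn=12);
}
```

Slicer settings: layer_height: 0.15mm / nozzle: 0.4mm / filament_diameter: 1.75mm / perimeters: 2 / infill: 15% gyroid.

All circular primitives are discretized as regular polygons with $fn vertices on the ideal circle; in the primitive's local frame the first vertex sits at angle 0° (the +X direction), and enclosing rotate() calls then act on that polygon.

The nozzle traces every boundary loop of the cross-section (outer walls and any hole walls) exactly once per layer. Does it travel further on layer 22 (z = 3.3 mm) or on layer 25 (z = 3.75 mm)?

layer 22 (z = 3.3 mm)

Layer 22 (z = 3.3): the cube is present — its section is the full 10.5×23 rectangle (perimeter 67.00 mm); the r=10 cylinder at (3, 9.5) contributes a regular 12-gon of circumradius 10 (perimeter = 2·12·10.000·sin(180°/12) = 62.12 mm); Merging all regions: the regions partially overlap (shared area 187.01 mm²), so the edge portions inside another operand are dropped and the merged outline is re-measured after clipping — boundary = 74.90 mm. So its perimeter = 74.90 mm. Layer 25 (z = 3.75): the cube is not intersected at this z (z outside [0, 3.5]); the cylinder at (3, 9.5): section is a regular 12-gon, circumradius r=10 (perimeter = 2·12·10.000·sin(180°/12) = 62.12 mm); Combining (union): only the r=10 cylinder at (3, 9.5) is present, so the union is just that shape — boundary = 62.12 mm. So its perimeter = 62.12 mm. Layer 22 is larger (74.90 vs 62.12 mm).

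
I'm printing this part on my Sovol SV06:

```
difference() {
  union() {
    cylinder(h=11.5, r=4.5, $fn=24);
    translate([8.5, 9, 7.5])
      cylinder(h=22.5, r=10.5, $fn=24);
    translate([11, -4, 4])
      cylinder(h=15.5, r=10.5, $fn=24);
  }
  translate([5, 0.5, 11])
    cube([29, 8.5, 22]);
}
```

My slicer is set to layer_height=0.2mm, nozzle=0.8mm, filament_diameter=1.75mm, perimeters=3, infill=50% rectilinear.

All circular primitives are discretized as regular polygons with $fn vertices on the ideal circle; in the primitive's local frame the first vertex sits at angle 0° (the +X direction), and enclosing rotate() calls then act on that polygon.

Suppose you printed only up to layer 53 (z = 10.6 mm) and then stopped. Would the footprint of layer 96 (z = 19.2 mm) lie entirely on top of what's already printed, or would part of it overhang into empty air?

Compare the two slices. At z = 10.6: the r=4.5 cylinder gives a regular 24-gon of circumradius 4.5 (constant along its height) (area = (24/2)·4.500²·sin(360°/24) = 62.89 mm²); the r=10.5 cylinder at (8.5, 9) gives a regular 24-gon of circumradius 10.5 (constant along its height) (area = (24/2)·10.500²·sin(360°/24) = 342.42 mm²); the cylinder at (11, -4): section is a regular 24-gon, circumradius r=10.5 (area = (24/2)·10.500²·sin(360°/24) = 342.42 mm²); Taking the union: the regions partially overlap — summed areas 747.73 mm² minus the doubly-counted overlap 111.31 mm² gives 636.42 mm² — area = 636.42 mm²; the cube at (5, 0.5) does not reach this height (z outside [11, 33]); Subtracting the remaining from the first: none of the subtracted shapes is present at this height, so that combined region is unchanged — area = 636.42 mm². At z = 19.2: the cylinder does not reach this height (z outside [0, 11.5]); the r=10.5 cylinder at (8.5, 9) contributes a regular 24-gon of circumradius 10.5 (area = (24/2)·10.500²·sin(360°/24) = 342.42 mm²); the r=10.5 cylinder at (11, -4) gives a regular 24-gon of circumradius 10.5 (constant along its height) (area = (24/2)·10.500²·sin(360°/24) = 342.42 mm²); Combining (union): the regions partially overlap — summed areas 684.84 mm² minus the doubly-counted overlap 85.84 mm² gives 599.00 mm² — area = 599.00 mm²; the cube at (5, 0.5) is present — its section is the full 29×8.5 rectangle (area 246.50 mm²); Taking the first minus the rest: starting from that combined region (599.00 mm²), the 29×8.5 cube at (5, 0.5) partially overlaps it — only the 117.57 mm² overlap (of its 246.50 mm²) is removed, clipping the outline — area = 481.43 mm². Checking containment: the cross-section at z = 19.2 is a subset of the cross-section at z = 10.6.

entirely on top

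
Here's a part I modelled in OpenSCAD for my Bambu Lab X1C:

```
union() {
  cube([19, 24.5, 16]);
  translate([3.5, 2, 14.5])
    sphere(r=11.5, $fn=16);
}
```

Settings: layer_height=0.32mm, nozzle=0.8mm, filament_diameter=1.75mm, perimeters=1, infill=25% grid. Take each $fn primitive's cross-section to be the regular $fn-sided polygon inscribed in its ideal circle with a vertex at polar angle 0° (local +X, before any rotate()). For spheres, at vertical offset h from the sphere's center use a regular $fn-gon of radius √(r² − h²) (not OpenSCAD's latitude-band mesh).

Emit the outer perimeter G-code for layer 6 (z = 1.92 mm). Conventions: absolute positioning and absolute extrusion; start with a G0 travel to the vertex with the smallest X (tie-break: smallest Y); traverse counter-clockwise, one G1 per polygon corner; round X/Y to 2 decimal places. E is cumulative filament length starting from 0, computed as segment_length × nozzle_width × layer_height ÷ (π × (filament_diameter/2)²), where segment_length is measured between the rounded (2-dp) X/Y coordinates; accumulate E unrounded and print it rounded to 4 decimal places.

At z = 1.92 mm: the cube is present — its section is the full 19×24.5 rectangle; the sphere at (3.5, 2) is absent (|z−center|=12.580 > r=11.5); Merging all regions: only the 19×24.5 cube is present, so the union is just that shape — 1 connected region. The outline is a single polygon with 4 vertices. Extrusion per mm of travel: 0.8 × 0.32 / (π × 0.875²) = 0.106432. Accumulating E over each segment gives final E = 9.2596.

G0 X0.00 Y0.00 Z1.92
G1 X19.00 Y0.00 E2.0222
G1 X19.00 Y24.50 E4.6298
G1 X0.00 Y24.50 E6.6520
G1 X0.00 Y0.00 E9.2596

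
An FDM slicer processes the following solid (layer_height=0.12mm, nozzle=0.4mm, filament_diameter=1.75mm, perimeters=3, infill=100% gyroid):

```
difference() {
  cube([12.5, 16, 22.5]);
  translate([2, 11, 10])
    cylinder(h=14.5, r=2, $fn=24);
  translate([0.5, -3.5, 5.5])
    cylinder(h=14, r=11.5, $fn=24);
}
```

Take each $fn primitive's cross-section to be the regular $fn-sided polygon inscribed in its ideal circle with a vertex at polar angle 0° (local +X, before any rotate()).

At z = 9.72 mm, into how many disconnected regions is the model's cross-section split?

At z = 9.72 mm: the cube is present — its section is the full 12.5×16 rectangle; the cylinder at (2, 11) is absent (z outside [10, 24.5]); the r=11.5 cylinder at (0.5, -3.5) gives a regular 24-gon of circumradius 11.5 (constant along its height); Subtracting the remaining from the first: starting from the 12.5×16 cube, the r=11.5 cylinder at (0.5, -3.5) partially overlaps it — only the 67.27 mm² overlap (of its 410.75 mm²) is removed, clipping the outline — 1 connected region. The result has 1 disconnected region.

1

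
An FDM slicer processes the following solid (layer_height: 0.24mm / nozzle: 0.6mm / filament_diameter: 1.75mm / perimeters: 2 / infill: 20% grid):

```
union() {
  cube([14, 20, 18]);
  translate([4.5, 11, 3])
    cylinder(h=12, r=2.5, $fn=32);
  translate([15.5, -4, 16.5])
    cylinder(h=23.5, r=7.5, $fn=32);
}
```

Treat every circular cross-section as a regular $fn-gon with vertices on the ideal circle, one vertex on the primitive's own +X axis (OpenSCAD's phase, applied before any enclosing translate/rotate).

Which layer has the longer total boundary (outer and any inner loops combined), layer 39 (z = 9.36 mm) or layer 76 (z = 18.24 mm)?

Layer 39 (z = 9.36): the 14×20 cube contributes its full rectangle (perimeter 68.00 mm); the r=2.5 cylinder at (4.5, 11) contributes a regular 32-gon of circumradius 2.5 (perimeter = 2·32·2.500·sin(180°/32) = 15.68 mm); the cylinder at (15.5, -4) is absent (z outside [16.5, 40]); Merging all regions: the r=2.5 cylinder at (4.5, 11) lies entirely inside the 14×20 cube, so the union is just the 14×20 cube — boundary = 68.00 mm. So its perimeter = 68.00 mm. Layer 76 (z = 18.24): the cube is not intersected at this z (z outside [0, 18]); the cylinder at (4.5, 11) does not reach this height (z outside [3, 15]); the r=7.5 cylinder at (15.5, -4) contributes a regular 32-gon of circumradius 7.5 (perimeter = 2·32·7.500·sin(180°/32) = 47.05 mm); Combining (union): only the r=7.5 cylinder at (15.5, -4) is present, so the union is just that shape — boundary = 47.05 mm. So its perimeter = 47.05 mm. Layer 39 is larger (68.00 vs 47.05 mm).

layer 39 (z = 9.36 mm)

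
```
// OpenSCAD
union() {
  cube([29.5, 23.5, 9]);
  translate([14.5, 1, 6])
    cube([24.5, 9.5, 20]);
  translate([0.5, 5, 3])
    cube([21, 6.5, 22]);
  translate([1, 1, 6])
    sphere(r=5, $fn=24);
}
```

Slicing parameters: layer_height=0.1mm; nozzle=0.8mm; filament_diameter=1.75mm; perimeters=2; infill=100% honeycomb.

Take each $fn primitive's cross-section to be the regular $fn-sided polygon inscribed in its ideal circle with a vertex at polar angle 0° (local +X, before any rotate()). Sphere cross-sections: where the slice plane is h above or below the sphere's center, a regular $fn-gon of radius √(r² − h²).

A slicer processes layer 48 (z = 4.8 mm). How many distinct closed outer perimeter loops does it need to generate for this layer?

1

At z = 4.8 mm: the cube (footprint 29.5×23.5) is included at this height; the cube at (14.5, 1) is not intersected at this z (z outside [6, 26]); the cube at (0.5, 5) is present — its section is the full 21×6.5 rectangle; the sphere at (1, 1): section is a regular 24-gon, circumradius = √(r²−h²) = √(5²−1.2²) = 4.854; Taking the union: the regions partially overlap (shared area 165.37 mm²), so overlapping operands fuse into one piece — 1 connected region. The result has 1 disconnected region.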